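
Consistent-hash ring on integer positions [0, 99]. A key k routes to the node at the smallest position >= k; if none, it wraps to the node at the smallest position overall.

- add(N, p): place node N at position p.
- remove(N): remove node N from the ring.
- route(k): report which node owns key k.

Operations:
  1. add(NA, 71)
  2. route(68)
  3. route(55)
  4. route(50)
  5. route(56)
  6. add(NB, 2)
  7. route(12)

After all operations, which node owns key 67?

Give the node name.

Answer: NA

Derivation:
Op 1: add NA@71 -> ring=[71:NA]
Op 2: route key 68: smallest pos >= 68 is 71 -> NA
Op 3: route key 55: smallest pos >= 55 is 71 -> NA
Op 4: route key 50: smallest pos >= 50 is 71 -> NA
Op 5: route key 56: smallest pos >= 56 is 71 -> NA
Op 6: add NB@2 -> ring=[2:NB,71:NA]
Op 7: route key 12: smallest pos >= 12 is 71 -> NA
Final route key 67: smallest pos >= 67 is 71 -> NA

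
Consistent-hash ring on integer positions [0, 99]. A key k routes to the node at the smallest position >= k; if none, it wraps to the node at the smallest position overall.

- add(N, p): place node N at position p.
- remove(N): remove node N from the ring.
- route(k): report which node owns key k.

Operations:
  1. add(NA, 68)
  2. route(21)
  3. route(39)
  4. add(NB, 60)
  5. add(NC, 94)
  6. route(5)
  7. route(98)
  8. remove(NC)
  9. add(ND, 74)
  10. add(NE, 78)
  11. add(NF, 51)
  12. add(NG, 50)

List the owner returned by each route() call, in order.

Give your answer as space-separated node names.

Answer: NA NA NB NB

Derivation:
Op 1: add NA@68 -> ring=[68:NA]
Op 2: route key 21: smallest pos >= 21 is 68 -> NA
Op 3: route key 39: smallest pos >= 39 is 68 -> NA
Op 4: add NB@60 -> ring=[60:NB,68:NA]
Op 5: add NC@94 -> ring=[60:NB,68:NA,94:NC]
Op 6: route key 5: smallest pos >= 5 is 60 -> NB
Op 7: route key 98: none >= 98, wrap to smallest pos 60 -> NB
Op 8: remove NC -> ring=[60:NB,68:NA]
Op 9: add ND@74 -> ring=[60:NB,68:NA,74:ND]
Op 10: add NE@78 -> ring=[60:NB,68:NA,74:ND,78:NE]
Op 11: add NF@51 -> ring=[51:NF,60:NB,68:NA,74:ND,78:NE]
Op 12: add NG@50 -> ring=[50:NG,51:NF,60:NB,68:NA,74:ND,78:NE]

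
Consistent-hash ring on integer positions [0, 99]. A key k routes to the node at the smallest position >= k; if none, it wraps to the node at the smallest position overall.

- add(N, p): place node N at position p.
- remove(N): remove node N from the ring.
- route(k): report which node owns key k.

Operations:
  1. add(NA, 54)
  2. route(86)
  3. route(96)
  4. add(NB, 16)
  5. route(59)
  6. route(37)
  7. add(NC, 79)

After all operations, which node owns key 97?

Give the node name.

Answer: NB

Derivation:
Op 1: add NA@54 -> ring=[54:NA]
Op 2: route key 86: none >= 86, wrap to smallest pos 54 -> NA
Op 3: route key 96: none >= 96, wrap to smallest pos 54 -> NA
Op 4: add NB@16 -> ring=[16:NB,54:NA]
Op 5: route key 59: none >= 59, wrap to smallest pos 16 -> NB
Op 6: route key 37: smallest pos >= 37 is 54 -> NA
Op 7: add NC@79 -> ring=[16:NB,54:NA,79:NC]
Final route key 97: none >= 97, wrap to smallest pos 16 -> NB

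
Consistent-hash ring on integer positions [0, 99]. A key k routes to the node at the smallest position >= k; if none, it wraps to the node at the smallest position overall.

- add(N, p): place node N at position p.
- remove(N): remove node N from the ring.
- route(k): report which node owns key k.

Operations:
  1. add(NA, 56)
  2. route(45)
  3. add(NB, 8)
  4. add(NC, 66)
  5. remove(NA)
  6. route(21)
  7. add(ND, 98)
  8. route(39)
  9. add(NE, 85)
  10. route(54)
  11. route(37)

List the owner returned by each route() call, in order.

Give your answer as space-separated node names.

Op 1: add NA@56 -> ring=[56:NA]
Op 2: route key 45: smallest pos >= 45 is 56 -> NA
Op 3: add NB@8 -> ring=[8:NB,56:NA]
Op 4: add NC@66 -> ring=[8:NB,56:NA,66:NC]
Op 5: remove NA -> ring=[8:NB,66:NC]
Op 6: route key 21: smallest pos >= 21 is 66 -> NC
Op 7: add ND@98 -> ring=[8:NB,66:NC,98:ND]
Op 8: route key 39: smallest pos >= 39 is 66 -> NC
Op 9: add NE@85 -> ring=[8:NB,66:NC,85:NE,98:ND]
Op 10: route key 54: smallest pos >= 54 is 66 -> NC
Op 11: route key 37: smallest pos >= 37 is 66 -> NC

Answer: NA NC NC NC NC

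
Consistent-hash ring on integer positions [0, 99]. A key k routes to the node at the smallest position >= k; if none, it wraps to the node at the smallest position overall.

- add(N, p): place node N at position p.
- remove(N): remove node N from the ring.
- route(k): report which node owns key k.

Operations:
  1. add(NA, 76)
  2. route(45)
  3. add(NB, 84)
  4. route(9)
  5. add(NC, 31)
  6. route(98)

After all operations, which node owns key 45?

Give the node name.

Answer: NA

Derivation:
Op 1: add NA@76 -> ring=[76:NA]
Op 2: route key 45: smallest pos >= 45 is 76 -> NA
Op 3: add NB@84 -> ring=[76:NA,84:NB]
Op 4: route key 9: smallest pos >= 9 is 76 -> NA
Op 5: add NC@31 -> ring=[31:NC,76:NA,84:NB]
Op 6: route key 98: none >= 98, wrap to smallest pos 31 -> NC
Final route key 45: smallest pos >= 45 is 76 -> NA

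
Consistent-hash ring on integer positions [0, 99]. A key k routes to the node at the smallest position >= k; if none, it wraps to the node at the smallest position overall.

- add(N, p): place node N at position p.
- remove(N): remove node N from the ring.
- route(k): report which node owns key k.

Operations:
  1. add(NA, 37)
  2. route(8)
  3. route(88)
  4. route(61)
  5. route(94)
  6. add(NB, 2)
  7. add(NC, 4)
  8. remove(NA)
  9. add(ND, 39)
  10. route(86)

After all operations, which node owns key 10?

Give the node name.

Answer: ND

Derivation:
Op 1: add NA@37 -> ring=[37:NA]
Op 2: route key 8: smallest pos >= 8 is 37 -> NA
Op 3: route key 88: none >= 88, wrap to smallest pos 37 -> NA
Op 4: route key 61: none >= 61, wrap to smallest pos 37 -> NA
Op 5: route key 94: none >= 94, wrap to smallest pos 37 -> NA
Op 6: add NB@2 -> ring=[2:NB,37:NA]
Op 7: add NC@4 -> ring=[2:NB,4:NC,37:NA]
Op 8: remove NA -> ring=[2:NB,4:NC]
Op 9: add ND@39 -> ring=[2:NB,4:NC,39:ND]
Op 10: route key 86: none >= 86, wrap to smallest pos 2 -> NB
Final route key 10: smallest pos >= 10 is 39 -> ND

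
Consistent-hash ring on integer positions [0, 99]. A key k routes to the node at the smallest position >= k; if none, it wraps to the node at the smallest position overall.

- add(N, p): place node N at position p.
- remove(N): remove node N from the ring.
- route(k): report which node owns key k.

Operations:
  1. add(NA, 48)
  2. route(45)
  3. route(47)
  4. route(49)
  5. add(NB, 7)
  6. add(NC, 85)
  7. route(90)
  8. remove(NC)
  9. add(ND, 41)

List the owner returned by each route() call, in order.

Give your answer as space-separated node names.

Op 1: add NA@48 -> ring=[48:NA]
Op 2: route key 45: smallest pos >= 45 is 48 -> NA
Op 3: route key 47: smallest pos >= 47 is 48 -> NA
Op 4: route key 49: none >= 49, wrap to smallest pos 48 -> NA
Op 5: add NB@7 -> ring=[7:NB,48:NA]
Op 6: add NC@85 -> ring=[7:NB,48:NA,85:NC]
Op 7: route key 90: none >= 90, wrap to smallest pos 7 -> NB
Op 8: remove NC -> ring=[7:NB,48:NA]
Op 9: add ND@41 -> ring=[7:NB,41:ND,48:NA]

Answer: NA NA NA NB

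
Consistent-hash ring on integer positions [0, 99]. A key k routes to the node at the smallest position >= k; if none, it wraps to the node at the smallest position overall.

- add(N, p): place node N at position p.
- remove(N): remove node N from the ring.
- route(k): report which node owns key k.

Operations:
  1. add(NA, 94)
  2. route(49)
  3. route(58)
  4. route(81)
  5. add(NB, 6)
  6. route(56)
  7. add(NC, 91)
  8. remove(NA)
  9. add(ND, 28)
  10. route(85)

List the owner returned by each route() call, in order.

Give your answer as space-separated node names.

Answer: NA NA NA NA NC

Derivation:
Op 1: add NA@94 -> ring=[94:NA]
Op 2: route key 49: smallest pos >= 49 is 94 -> NA
Op 3: route key 58: smallest pos >= 58 is 94 -> NA
Op 4: route key 81: smallest pos >= 81 is 94 -> NA
Op 5: add NB@6 -> ring=[6:NB,94:NA]
Op 6: route key 56: smallest pos >= 56 is 94 -> NA
Op 7: add NC@91 -> ring=[6:NB,91:NC,94:NA]
Op 8: remove NA -> ring=[6:NB,91:NC]
Op 9: add ND@28 -> ring=[6:NB,28:ND,91:NC]
Op 10: route key 85: smallest pos >= 85 is 91 -> NC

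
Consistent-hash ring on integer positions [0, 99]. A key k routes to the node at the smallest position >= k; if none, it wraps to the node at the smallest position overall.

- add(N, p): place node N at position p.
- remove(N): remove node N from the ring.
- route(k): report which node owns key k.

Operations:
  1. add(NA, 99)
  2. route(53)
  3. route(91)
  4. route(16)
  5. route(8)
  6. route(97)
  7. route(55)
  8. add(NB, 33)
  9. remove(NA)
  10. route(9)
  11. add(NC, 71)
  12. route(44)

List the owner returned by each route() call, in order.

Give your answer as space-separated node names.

Op 1: add NA@99 -> ring=[99:NA]
Op 2: route key 53: smallest pos >= 53 is 99 -> NA
Op 3: route key 91: smallest pos >= 91 is 99 -> NA
Op 4: route key 16: smallest pos >= 16 is 99 -> NA
Op 5: route key 8: smallest pos >= 8 is 99 -> NA
Op 6: route key 97: smallest pos >= 97 is 99 -> NA
Op 7: route key 55: smallest pos >= 55 is 99 -> NA
Op 8: add NB@33 -> ring=[33:NB,99:NA]
Op 9: remove NA -> ring=[33:NB]
Op 10: route key 9: smallest pos >= 9 is 33 -> NB
Op 11: add NC@71 -> ring=[33:NB,71:NC]
Op 12: route key 44: smallest pos >= 44 is 71 -> NC

Answer: NA NA NA NA NA NA NB NC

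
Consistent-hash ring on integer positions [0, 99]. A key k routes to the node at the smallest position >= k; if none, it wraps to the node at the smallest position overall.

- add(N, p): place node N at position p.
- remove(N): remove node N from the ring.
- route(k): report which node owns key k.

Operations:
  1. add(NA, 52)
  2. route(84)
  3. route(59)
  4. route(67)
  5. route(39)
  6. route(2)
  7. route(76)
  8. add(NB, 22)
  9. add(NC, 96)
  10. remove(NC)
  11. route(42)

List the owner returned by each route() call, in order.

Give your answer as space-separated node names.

Op 1: add NA@52 -> ring=[52:NA]
Op 2: route key 84: none >= 84, wrap to smallest pos 52 -> NA
Op 3: route key 59: none >= 59, wrap to smallest pos 52 -> NA
Op 4: route key 67: none >= 67, wrap to smallest pos 52 -> NA
Op 5: route key 39: smallest pos >= 39 is 52 -> NA
Op 6: route key 2: smallest pos >= 2 is 52 -> NA
Op 7: route key 76: none >= 76, wrap to smallest pos 52 -> NA
Op 8: add NB@22 -> ring=[22:NB,52:NA]
Op 9: add NC@96 -> ring=[22:NB,52:NA,96:NC]
Op 10: remove NC -> ring=[22:NB,52:NA]
Op 11: route key 42: smallest pos >= 42 is 52 -> NA

Answer: NA NA NA NA NA NA NA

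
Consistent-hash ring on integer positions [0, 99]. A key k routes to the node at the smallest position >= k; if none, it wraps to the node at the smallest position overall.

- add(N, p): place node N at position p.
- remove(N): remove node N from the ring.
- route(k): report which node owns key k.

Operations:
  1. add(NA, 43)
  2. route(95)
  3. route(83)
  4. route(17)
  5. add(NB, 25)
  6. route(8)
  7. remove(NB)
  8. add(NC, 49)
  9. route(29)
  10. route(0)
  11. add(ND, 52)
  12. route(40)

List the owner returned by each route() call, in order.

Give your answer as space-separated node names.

Answer: NA NA NA NB NA NA NA

Derivation:
Op 1: add NA@43 -> ring=[43:NA]
Op 2: route key 95: none >= 95, wrap to smallest pos 43 -> NA
Op 3: route key 83: none >= 83, wrap to smallest pos 43 -> NA
Op 4: route key 17: smallest pos >= 17 is 43 -> NA
Op 5: add NB@25 -> ring=[25:NB,43:NA]
Op 6: route key 8: smallest pos >= 8 is 25 -> NB
Op 7: remove NB -> ring=[43:NA]
Op 8: add NC@49 -> ring=[43:NA,49:NC]
Op 9: route key 29: smallest pos >= 29 is 43 -> NA
Op 10: route key 0: smallest pos >= 0 is 43 -> NA
Op 11: add ND@52 -> ring=[43:NA,49:NC,52:ND]
Op 12: route key 40: smallest pos >= 40 is 43 -> NA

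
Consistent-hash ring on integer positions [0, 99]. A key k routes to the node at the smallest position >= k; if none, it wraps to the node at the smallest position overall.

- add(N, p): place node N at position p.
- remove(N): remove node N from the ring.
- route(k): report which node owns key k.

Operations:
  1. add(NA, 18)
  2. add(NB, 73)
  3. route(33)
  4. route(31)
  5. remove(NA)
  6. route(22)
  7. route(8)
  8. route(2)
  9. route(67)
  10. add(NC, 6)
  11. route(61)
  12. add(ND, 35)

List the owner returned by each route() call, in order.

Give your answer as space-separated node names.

Op 1: add NA@18 -> ring=[18:NA]
Op 2: add NB@73 -> ring=[18:NA,73:NB]
Op 3: route key 33: smallest pos >= 33 is 73 -> NB
Op 4: route key 31: smallest pos >= 31 is 73 -> NB
Op 5: remove NA -> ring=[73:NB]
Op 6: route key 22: smallest pos >= 22 is 73 -> NB
Op 7: route key 8: smallest pos >= 8 is 73 -> NB
Op 8: route key 2: smallest pos >= 2 is 73 -> NB
Op 9: route key 67: smallest pos >= 67 is 73 -> NB
Op 10: add NC@6 -> ring=[6:NC,73:NB]
Op 11: route key 61: smallest pos >= 61 is 73 -> NB
Op 12: add ND@35 -> ring=[6:NC,35:ND,73:NB]

Answer: NB NB NB NB NB NB NB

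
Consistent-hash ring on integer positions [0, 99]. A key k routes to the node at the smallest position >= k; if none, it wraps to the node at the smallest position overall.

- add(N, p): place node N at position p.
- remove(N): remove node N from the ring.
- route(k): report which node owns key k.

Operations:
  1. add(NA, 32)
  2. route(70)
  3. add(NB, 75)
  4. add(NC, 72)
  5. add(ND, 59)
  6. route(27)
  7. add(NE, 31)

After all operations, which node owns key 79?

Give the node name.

Op 1: add NA@32 -> ring=[32:NA]
Op 2: route key 70: none >= 70, wrap to smallest pos 32 -> NA
Op 3: add NB@75 -> ring=[32:NA,75:NB]
Op 4: add NC@72 -> ring=[32:NA,72:NC,75:NB]
Op 5: add ND@59 -> ring=[32:NA,59:ND,72:NC,75:NB]
Op 6: route key 27: smallest pos >= 27 is 32 -> NA
Op 7: add NE@31 -> ring=[31:NE,32:NA,59:ND,72:NC,75:NB]
Final route key 79: none >= 79, wrap to smallest pos 31 -> NE

Answer: NE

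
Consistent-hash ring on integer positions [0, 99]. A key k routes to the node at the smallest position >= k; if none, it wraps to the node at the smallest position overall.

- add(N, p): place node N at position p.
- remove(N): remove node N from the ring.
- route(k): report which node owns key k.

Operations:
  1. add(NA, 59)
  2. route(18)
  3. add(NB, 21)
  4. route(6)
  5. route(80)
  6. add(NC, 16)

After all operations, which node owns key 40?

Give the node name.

Op 1: add NA@59 -> ring=[59:NA]
Op 2: route key 18: smallest pos >= 18 is 59 -> NA
Op 3: add NB@21 -> ring=[21:NB,59:NA]
Op 4: route key 6: smallest pos >= 6 is 21 -> NB
Op 5: route key 80: none >= 80, wrap to smallest pos 21 -> NB
Op 6: add NC@16 -> ring=[16:NC,21:NB,59:NA]
Final route key 40: smallest pos >= 40 is 59 -> NA

Answer: NA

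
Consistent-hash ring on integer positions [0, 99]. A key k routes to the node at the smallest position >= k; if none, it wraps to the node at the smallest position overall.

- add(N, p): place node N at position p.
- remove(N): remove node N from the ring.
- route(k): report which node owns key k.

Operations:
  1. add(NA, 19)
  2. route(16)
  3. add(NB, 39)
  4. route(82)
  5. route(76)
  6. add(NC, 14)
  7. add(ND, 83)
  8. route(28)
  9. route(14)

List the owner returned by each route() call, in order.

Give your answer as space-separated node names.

Answer: NA NA NA NB NC

Derivation:
Op 1: add NA@19 -> ring=[19:NA]
Op 2: route key 16: smallest pos >= 16 is 19 -> NA
Op 3: add NB@39 -> ring=[19:NA,39:NB]
Op 4: route key 82: none >= 82, wrap to smallest pos 19 -> NA
Op 5: route key 76: none >= 76, wrap to smallest pos 19 -> NA
Op 6: add NC@14 -> ring=[14:NC,19:NA,39:NB]
Op 7: add ND@83 -> ring=[14:NC,19:NA,39:NB,83:ND]
Op 8: route key 28: smallest pos >= 28 is 39 -> NB
Op 9: route key 14: smallest pos >= 14 is 14 -> NC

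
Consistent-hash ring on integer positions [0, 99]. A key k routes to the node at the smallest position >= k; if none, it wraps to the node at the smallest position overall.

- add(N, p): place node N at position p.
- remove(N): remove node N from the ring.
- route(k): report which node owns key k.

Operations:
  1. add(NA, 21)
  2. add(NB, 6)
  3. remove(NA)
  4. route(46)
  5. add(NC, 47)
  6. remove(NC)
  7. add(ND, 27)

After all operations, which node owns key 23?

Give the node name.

Answer: ND

Derivation:
Op 1: add NA@21 -> ring=[21:NA]
Op 2: add NB@6 -> ring=[6:NB,21:NA]
Op 3: remove NA -> ring=[6:NB]
Op 4: route key 46: none >= 46, wrap to smallest pos 6 -> NB
Op 5: add NC@47 -> ring=[6:NB,47:NC]
Op 6: remove NC -> ring=[6:NB]
Op 7: add ND@27 -> ring=[6:NB,27:ND]
Final route key 23: smallest pos >= 23 is 27 -> ND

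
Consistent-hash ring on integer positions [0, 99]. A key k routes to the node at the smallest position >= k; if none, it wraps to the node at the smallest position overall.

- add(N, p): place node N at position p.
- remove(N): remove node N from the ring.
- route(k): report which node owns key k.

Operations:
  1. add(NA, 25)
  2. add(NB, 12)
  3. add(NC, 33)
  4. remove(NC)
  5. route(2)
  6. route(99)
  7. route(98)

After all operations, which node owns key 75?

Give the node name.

Op 1: add NA@25 -> ring=[25:NA]
Op 2: add NB@12 -> ring=[12:NB,25:NA]
Op 3: add NC@33 -> ring=[12:NB,25:NA,33:NC]
Op 4: remove NC -> ring=[12:NB,25:NA]
Op 5: route key 2: smallest pos >= 2 is 12 -> NB
Op 6: route key 99: none >= 99, wrap to smallest pos 12 -> NB
Op 7: route key 98: none >= 98, wrap to smallest pos 12 -> NB
Final route key 75: none >= 75, wrap to smallest pos 12 -> NB

Answer: NB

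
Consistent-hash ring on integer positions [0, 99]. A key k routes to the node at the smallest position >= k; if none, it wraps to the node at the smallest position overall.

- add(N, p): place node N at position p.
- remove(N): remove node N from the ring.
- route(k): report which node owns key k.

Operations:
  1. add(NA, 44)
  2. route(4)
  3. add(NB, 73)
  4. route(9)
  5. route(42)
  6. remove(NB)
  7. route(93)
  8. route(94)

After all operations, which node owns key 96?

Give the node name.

Op 1: add NA@44 -> ring=[44:NA]
Op 2: route key 4: smallest pos >= 4 is 44 -> NA
Op 3: add NB@73 -> ring=[44:NA,73:NB]
Op 4: route key 9: smallest pos >= 9 is 44 -> NA
Op 5: route key 42: smallest pos >= 42 is 44 -> NA
Op 6: remove NB -> ring=[44:NA]
Op 7: route key 93: none >= 93, wrap to smallest pos 44 -> NA
Op 8: route key 94: none >= 94, wrap to smallest pos 44 -> NA
Final route key 96: none >= 96, wrap to smallest pos 44 -> NA

Answer: NA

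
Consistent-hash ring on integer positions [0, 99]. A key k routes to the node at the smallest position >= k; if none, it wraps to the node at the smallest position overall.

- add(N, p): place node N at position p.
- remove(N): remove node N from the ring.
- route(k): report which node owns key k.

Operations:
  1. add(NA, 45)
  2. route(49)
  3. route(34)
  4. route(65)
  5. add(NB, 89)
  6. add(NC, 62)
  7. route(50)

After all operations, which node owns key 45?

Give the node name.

Answer: NA

Derivation:
Op 1: add NA@45 -> ring=[45:NA]
Op 2: route key 49: none >= 49, wrap to smallest pos 45 -> NA
Op 3: route key 34: smallest pos >= 34 is 45 -> NA
Op 4: route key 65: none >= 65, wrap to smallest pos 45 -> NA
Op 5: add NB@89 -> ring=[45:NA,89:NB]
Op 6: add NC@62 -> ring=[45:NA,62:NC,89:NB]
Op 7: route key 50: smallest pos >= 50 is 62 -> NC
Final route key 45: smallest pos >= 45 is 45 -> NA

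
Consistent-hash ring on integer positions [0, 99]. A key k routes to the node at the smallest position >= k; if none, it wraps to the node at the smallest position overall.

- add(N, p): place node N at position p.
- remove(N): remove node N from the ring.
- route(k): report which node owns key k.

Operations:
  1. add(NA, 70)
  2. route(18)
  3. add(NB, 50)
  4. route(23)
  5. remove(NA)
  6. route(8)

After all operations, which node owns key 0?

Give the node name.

Answer: NB

Derivation:
Op 1: add NA@70 -> ring=[70:NA]
Op 2: route key 18: smallest pos >= 18 is 70 -> NA
Op 3: add NB@50 -> ring=[50:NB,70:NA]
Op 4: route key 23: smallest pos >= 23 is 50 -> NB
Op 5: remove NA -> ring=[50:NB]
Op 6: route key 8: smallest pos >= 8 is 50 -> NB
Final route key 0: smallest pos >= 0 is 50 -> NB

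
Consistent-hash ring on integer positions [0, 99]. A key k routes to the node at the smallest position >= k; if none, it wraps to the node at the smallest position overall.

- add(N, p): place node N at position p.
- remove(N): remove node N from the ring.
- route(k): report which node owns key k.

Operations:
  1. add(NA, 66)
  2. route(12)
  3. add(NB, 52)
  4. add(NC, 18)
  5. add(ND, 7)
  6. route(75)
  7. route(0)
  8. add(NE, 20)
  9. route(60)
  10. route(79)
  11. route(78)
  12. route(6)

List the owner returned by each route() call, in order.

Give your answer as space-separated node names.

Answer: NA ND ND NA ND ND ND

Derivation:
Op 1: add NA@66 -> ring=[66:NA]
Op 2: route key 12: smallest pos >= 12 is 66 -> NA
Op 3: add NB@52 -> ring=[52:NB,66:NA]
Op 4: add NC@18 -> ring=[18:NC,52:NB,66:NA]
Op 5: add ND@7 -> ring=[7:ND,18:NC,52:NB,66:NA]
Op 6: route key 75: none >= 75, wrap to smallest pos 7 -> ND
Op 7: route key 0: smallest pos >= 0 is 7 -> ND
Op 8: add NE@20 -> ring=[7:ND,18:NC,20:NE,52:NB,66:NA]
Op 9: route key 60: smallest pos >= 60 is 66 -> NA
Op 10: route key 79: none >= 79, wrap to smallest pos 7 -> ND
Op 11: route key 78: none >= 78, wrap to smallest pos 7 -> ND
Op 12: route key 6: smallest pos >= 6 is 7 -> ND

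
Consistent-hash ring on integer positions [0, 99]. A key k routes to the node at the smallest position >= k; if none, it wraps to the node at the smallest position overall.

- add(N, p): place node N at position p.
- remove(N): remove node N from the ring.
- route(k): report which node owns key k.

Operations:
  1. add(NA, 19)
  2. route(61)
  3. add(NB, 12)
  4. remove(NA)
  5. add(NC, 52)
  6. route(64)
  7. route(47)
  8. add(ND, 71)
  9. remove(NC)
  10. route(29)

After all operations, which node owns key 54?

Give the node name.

Op 1: add NA@19 -> ring=[19:NA]
Op 2: route key 61: none >= 61, wrap to smallest pos 19 -> NA
Op 3: add NB@12 -> ring=[12:NB,19:NA]
Op 4: remove NA -> ring=[12:NB]
Op 5: add NC@52 -> ring=[12:NB,52:NC]
Op 6: route key 64: none >= 64, wrap to smallest pos 12 -> NB
Op 7: route key 47: smallest pos >= 47 is 52 -> NC
Op 8: add ND@71 -> ring=[12:NB,52:NC,71:ND]
Op 9: remove NC -> ring=[12:NB,71:ND]
Op 10: route key 29: smallest pos >= 29 is 71 -> ND
Final route key 54: smallest pos >= 54 is 71 -> ND

Answer: ND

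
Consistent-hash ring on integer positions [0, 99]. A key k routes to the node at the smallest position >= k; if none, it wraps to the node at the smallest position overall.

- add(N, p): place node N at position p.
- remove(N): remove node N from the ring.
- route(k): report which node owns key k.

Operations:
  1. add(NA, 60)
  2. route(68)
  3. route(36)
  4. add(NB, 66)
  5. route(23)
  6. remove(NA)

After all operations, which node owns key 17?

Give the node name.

Answer: NB

Derivation:
Op 1: add NA@60 -> ring=[60:NA]
Op 2: route key 68: none >= 68, wrap to smallest pos 60 -> NA
Op 3: route key 36: smallest pos >= 36 is 60 -> NA
Op 4: add NB@66 -> ring=[60:NA,66:NB]
Op 5: route key 23: smallest pos >= 23 is 60 -> NA
Op 6: remove NA -> ring=[66:NB]
Final route key 17: smallest pos >= 17 is 66 -> NB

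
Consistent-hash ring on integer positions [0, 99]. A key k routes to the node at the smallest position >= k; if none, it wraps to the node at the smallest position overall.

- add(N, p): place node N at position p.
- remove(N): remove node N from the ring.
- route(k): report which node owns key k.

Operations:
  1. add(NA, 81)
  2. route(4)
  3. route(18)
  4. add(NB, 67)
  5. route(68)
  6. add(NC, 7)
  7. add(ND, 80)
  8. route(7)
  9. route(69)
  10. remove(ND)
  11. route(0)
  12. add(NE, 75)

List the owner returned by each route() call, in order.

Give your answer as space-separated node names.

Op 1: add NA@81 -> ring=[81:NA]
Op 2: route key 4: smallest pos >= 4 is 81 -> NA
Op 3: route key 18: smallest pos >= 18 is 81 -> NA
Op 4: add NB@67 -> ring=[67:NB,81:NA]
Op 5: route key 68: smallest pos >= 68 is 81 -> NA
Op 6: add NC@7 -> ring=[7:NC,67:NB,81:NA]
Op 7: add ND@80 -> ring=[7:NC,67:NB,80:ND,81:NA]
Op 8: route key 7: smallest pos >= 7 is 7 -> NC
Op 9: route key 69: smallest pos >= 69 is 80 -> ND
Op 10: remove ND -> ring=[7:NC,67:NB,81:NA]
Op 11: route key 0: smallest pos >= 0 is 7 -> NC
Op 12: add NE@75 -> ring=[7:NC,67:NB,75:NE,81:NA]

Answer: NA NA NA NC ND NC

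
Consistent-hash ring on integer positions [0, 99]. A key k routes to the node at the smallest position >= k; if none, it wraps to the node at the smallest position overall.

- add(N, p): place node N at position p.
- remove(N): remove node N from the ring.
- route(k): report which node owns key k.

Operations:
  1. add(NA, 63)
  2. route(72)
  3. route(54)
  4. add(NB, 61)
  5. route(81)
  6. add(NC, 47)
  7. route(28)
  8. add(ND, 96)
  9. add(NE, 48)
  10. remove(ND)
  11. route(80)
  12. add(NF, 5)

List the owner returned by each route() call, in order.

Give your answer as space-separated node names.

Op 1: add NA@63 -> ring=[63:NA]
Op 2: route key 72: none >= 72, wrap to smallest pos 63 -> NA
Op 3: route key 54: smallest pos >= 54 is 63 -> NA
Op 4: add NB@61 -> ring=[61:NB,63:NA]
Op 5: route key 81: none >= 81, wrap to smallest pos 61 -> NB
Op 6: add NC@47 -> ring=[47:NC,61:NB,63:NA]
Op 7: route key 28: smallest pos >= 28 is 47 -> NC
Op 8: add ND@96 -> ring=[47:NC,61:NB,63:NA,96:ND]
Op 9: add NE@48 -> ring=[47:NC,48:NE,61:NB,63:NA,96:ND]
Op 10: remove ND -> ring=[47:NC,48:NE,61:NB,63:NA]
Op 11: route key 80: none >= 80, wrap to smallest pos 47 -> NC
Op 12: add NF@5 -> ring=[5:NF,47:NC,48:NE,61:NB,63:NA]

Answer: NA NA NB NC NC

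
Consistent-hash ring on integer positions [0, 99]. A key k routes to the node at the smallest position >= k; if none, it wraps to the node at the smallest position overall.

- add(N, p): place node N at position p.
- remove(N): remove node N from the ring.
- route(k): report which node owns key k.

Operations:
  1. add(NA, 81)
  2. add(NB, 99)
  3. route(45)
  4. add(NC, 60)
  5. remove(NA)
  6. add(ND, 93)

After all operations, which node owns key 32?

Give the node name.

Op 1: add NA@81 -> ring=[81:NA]
Op 2: add NB@99 -> ring=[81:NA,99:NB]
Op 3: route key 45: smallest pos >= 45 is 81 -> NA
Op 4: add NC@60 -> ring=[60:NC,81:NA,99:NB]
Op 5: remove NA -> ring=[60:NC,99:NB]
Op 6: add ND@93 -> ring=[60:NC,93:ND,99:NB]
Final route key 32: smallest pos >= 32 is 60 -> NC

Answer: NC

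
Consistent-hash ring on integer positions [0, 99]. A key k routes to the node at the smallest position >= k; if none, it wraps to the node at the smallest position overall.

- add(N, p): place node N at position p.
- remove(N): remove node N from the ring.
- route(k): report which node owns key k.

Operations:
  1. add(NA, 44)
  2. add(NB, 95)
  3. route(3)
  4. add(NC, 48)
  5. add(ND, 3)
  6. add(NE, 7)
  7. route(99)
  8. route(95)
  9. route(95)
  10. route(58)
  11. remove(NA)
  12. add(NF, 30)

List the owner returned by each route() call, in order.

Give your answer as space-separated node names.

Answer: NA ND NB NB NB

Derivation:
Op 1: add NA@44 -> ring=[44:NA]
Op 2: add NB@95 -> ring=[44:NA,95:NB]
Op 3: route key 3: smallest pos >= 3 is 44 -> NA
Op 4: add NC@48 -> ring=[44:NA,48:NC,95:NB]
Op 5: add ND@3 -> ring=[3:ND,44:NA,48:NC,95:NB]
Op 6: add NE@7 -> ring=[3:ND,7:NE,44:NA,48:NC,95:NB]
Op 7: route key 99: none >= 99, wrap to smallest pos 3 -> ND
Op 8: route key 95: smallest pos >= 95 is 95 -> NB
Op 9: route key 95: smallest pos >= 95 is 95 -> NB
Op 10: route key 58: smallest pos >= 58 is 95 -> NB
Op 11: remove NA -> ring=[3:ND,7:NE,48:NC,95:NB]
Op 12: add NF@30 -> ring=[3:ND,7:NE,30:NF,48:NC,95:NB]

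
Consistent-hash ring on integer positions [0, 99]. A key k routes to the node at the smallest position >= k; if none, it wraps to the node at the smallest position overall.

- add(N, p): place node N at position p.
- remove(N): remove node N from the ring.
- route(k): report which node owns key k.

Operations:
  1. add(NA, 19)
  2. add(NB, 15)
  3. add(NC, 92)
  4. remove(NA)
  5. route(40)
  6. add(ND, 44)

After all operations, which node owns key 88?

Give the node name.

Op 1: add NA@19 -> ring=[19:NA]
Op 2: add NB@15 -> ring=[15:NB,19:NA]
Op 3: add NC@92 -> ring=[15:NB,19:NA,92:NC]
Op 4: remove NA -> ring=[15:NB,92:NC]
Op 5: route key 40: smallest pos >= 40 is 92 -> NC
Op 6: add ND@44 -> ring=[15:NB,44:ND,92:NC]
Final route key 88: smallest pos >= 88 is 92 -> NC

Answer: NC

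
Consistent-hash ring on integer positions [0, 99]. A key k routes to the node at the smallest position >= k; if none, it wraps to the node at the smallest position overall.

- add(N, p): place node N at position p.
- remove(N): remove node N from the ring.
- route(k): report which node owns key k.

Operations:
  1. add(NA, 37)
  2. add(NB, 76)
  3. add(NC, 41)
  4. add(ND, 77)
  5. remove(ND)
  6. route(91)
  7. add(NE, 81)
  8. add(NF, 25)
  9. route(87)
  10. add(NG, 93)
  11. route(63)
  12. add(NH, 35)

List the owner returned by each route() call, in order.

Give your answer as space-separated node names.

Op 1: add NA@37 -> ring=[37:NA]
Op 2: add NB@76 -> ring=[37:NA,76:NB]
Op 3: add NC@41 -> ring=[37:NA,41:NC,76:NB]
Op 4: add ND@77 -> ring=[37:NA,41:NC,76:NB,77:ND]
Op 5: remove ND -> ring=[37:NA,41:NC,76:NB]
Op 6: route key 91: none >= 91, wrap to smallest pos 37 -> NA
Op 7: add NE@81 -> ring=[37:NA,41:NC,76:NB,81:NE]
Op 8: add NF@25 -> ring=[25:NF,37:NA,41:NC,76:NB,81:NE]
Op 9: route key 87: none >= 87, wrap to smallest pos 25 -> NF
Op 10: add NG@93 -> ring=[25:NF,37:NA,41:NC,76:NB,81:NE,93:NG]
Op 11: route key 63: smallest pos >= 63 is 76 -> NB
Op 12: add NH@35 -> ring=[25:NF,35:NH,37:NA,41:NC,76:NB,81:NE,93:NG]

Answer: NA NF NB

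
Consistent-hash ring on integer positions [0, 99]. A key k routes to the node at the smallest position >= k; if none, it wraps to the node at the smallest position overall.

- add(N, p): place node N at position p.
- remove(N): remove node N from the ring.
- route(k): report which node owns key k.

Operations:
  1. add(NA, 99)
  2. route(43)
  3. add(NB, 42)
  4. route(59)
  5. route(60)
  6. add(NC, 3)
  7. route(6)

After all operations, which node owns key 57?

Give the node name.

Op 1: add NA@99 -> ring=[99:NA]
Op 2: route key 43: smallest pos >= 43 is 99 -> NA
Op 3: add NB@42 -> ring=[42:NB,99:NA]
Op 4: route key 59: smallest pos >= 59 is 99 -> NA
Op 5: route key 60: smallest pos >= 60 is 99 -> NA
Op 6: add NC@3 -> ring=[3:NC,42:NB,99:NA]
Op 7: route key 6: smallest pos >= 6 is 42 -> NB
Final route key 57: smallest pos >= 57 is 99 -> NA

Answer: NA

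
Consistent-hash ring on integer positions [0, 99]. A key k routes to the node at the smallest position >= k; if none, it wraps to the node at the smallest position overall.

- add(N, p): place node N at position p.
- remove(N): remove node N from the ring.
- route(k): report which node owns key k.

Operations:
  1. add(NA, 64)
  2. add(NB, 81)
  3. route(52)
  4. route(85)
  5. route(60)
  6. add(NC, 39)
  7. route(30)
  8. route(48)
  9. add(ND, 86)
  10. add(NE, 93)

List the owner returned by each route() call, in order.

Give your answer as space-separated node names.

Op 1: add NA@64 -> ring=[64:NA]
Op 2: add NB@81 -> ring=[64:NA,81:NB]
Op 3: route key 52: smallest pos >= 52 is 64 -> NA
Op 4: route key 85: none >= 85, wrap to smallest pos 64 -> NA
Op 5: route key 60: smallest pos >= 60 is 64 -> NA
Op 6: add NC@39 -> ring=[39:NC,64:NA,81:NB]
Op 7: route key 30: smallest pos >= 30 is 39 -> NC
Op 8: route key 48: smallest pos >= 48 is 64 -> NA
Op 9: add ND@86 -> ring=[39:NC,64:NA,81:NB,86:ND]
Op 10: add NE@93 -> ring=[39:NC,64:NA,81:NB,86:ND,93:NE]

Answer: NA NA NA NC NA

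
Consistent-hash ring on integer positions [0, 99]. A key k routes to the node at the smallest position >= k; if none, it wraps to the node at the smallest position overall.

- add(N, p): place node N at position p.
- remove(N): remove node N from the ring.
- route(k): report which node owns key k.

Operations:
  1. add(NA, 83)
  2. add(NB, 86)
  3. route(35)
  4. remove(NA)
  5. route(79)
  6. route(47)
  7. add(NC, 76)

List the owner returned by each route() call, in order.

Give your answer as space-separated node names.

Answer: NA NB NB

Derivation:
Op 1: add NA@83 -> ring=[83:NA]
Op 2: add NB@86 -> ring=[83:NA,86:NB]
Op 3: route key 35: smallest pos >= 35 is 83 -> NA
Op 4: remove NA -> ring=[86:NB]
Op 5: route key 79: smallest pos >= 79 is 86 -> NB
Op 6: route key 47: smallest pos >= 47 is 86 -> NB
Op 7: add NC@76 -> ring=[76:NC,86:NB]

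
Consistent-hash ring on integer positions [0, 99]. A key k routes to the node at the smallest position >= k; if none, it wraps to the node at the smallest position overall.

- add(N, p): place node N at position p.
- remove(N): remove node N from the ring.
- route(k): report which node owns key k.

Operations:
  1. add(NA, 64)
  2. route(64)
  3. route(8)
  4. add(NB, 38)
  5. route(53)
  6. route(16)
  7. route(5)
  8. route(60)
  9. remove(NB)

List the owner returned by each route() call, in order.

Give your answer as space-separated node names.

Op 1: add NA@64 -> ring=[64:NA]
Op 2: route key 64: smallest pos >= 64 is 64 -> NA
Op 3: route key 8: smallest pos >= 8 is 64 -> NA
Op 4: add NB@38 -> ring=[38:NB,64:NA]
Op 5: route key 53: smallest pos >= 53 is 64 -> NA
Op 6: route key 16: smallest pos >= 16 is 38 -> NB
Op 7: route key 5: smallest pos >= 5 is 38 -> NB
Op 8: route key 60: smallest pos >= 60 is 64 -> NA
Op 9: remove NB -> ring=[64:NA]

Answer: NA NA NA NB NB NA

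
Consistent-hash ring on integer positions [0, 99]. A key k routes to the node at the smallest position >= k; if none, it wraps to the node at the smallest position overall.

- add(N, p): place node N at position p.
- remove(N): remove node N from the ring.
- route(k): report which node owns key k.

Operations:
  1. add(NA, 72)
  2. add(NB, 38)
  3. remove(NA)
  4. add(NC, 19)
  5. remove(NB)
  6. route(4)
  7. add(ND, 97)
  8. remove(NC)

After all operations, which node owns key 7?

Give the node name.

Op 1: add NA@72 -> ring=[72:NA]
Op 2: add NB@38 -> ring=[38:NB,72:NA]
Op 3: remove NA -> ring=[38:NB]
Op 4: add NC@19 -> ring=[19:NC,38:NB]
Op 5: remove NB -> ring=[19:NC]
Op 6: route key 4: smallest pos >= 4 is 19 -> NC
Op 7: add ND@97 -> ring=[19:NC,97:ND]
Op 8: remove NC -> ring=[97:ND]
Final route key 7: smallest pos >= 7 is 97 -> ND

Answer: ND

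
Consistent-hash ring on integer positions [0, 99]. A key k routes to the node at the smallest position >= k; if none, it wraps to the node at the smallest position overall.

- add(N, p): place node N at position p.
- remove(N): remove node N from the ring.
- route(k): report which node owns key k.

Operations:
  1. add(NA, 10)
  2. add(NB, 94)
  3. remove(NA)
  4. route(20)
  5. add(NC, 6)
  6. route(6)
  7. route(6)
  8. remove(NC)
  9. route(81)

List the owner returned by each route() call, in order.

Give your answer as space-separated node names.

Answer: NB NC NC NB

Derivation:
Op 1: add NA@10 -> ring=[10:NA]
Op 2: add NB@94 -> ring=[10:NA,94:NB]
Op 3: remove NA -> ring=[94:NB]
Op 4: route key 20: smallest pos >= 20 is 94 -> NB
Op 5: add NC@6 -> ring=[6:NC,94:NB]
Op 6: route key 6: smallest pos >= 6 is 6 -> NC
Op 7: route key 6: smallest pos >= 6 is 6 -> NC
Op 8: remove NC -> ring=[94:NB]
Op 9: route key 81: smallest pos >= 81 is 94 -> NB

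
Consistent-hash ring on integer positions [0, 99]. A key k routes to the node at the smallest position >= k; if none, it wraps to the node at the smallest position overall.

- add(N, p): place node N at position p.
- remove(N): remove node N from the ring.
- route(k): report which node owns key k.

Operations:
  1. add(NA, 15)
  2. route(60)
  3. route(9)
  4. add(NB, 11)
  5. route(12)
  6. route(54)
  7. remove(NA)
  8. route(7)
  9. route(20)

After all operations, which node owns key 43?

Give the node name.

Op 1: add NA@15 -> ring=[15:NA]
Op 2: route key 60: none >= 60, wrap to smallest pos 15 -> NA
Op 3: route key 9: smallest pos >= 9 is 15 -> NA
Op 4: add NB@11 -> ring=[11:NB,15:NA]
Op 5: route key 12: smallest pos >= 12 is 15 -> NA
Op 6: route key 54: none >= 54, wrap to smallest pos 11 -> NB
Op 7: remove NA -> ring=[11:NB]
Op 8: route key 7: smallest pos >= 7 is 11 -> NB
Op 9: route key 20: none >= 20, wrap to smallest pos 11 -> NB
Final route key 43: none >= 43, wrap to smallest pos 11 -> NB

Answer: NB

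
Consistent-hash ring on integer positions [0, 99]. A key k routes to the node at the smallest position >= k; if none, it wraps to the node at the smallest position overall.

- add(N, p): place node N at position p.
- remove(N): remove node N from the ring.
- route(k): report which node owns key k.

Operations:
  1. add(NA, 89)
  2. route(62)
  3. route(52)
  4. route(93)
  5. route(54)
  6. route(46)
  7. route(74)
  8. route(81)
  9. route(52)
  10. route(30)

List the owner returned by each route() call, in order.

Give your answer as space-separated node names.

Answer: NA NA NA NA NA NA NA NA NA

Derivation:
Op 1: add NA@89 -> ring=[89:NA]
Op 2: route key 62: smallest pos >= 62 is 89 -> NA
Op 3: route key 52: smallest pos >= 52 is 89 -> NA
Op 4: route key 93: none >= 93, wrap to smallest pos 89 -> NA
Op 5: route key 54: smallest pos >= 54 is 89 -> NA
Op 6: route key 46: smallest pos >= 46 is 89 -> NA
Op 7: route key 74: smallest pos >= 74 is 89 -> NA
Op 8: route key 81: smallest pos >= 81 is 89 -> NA
Op 9: route key 52: smallest pos >= 52 is 89 -> NA
Op 10: route key 30: smallest pos >= 30 is 89 -> NA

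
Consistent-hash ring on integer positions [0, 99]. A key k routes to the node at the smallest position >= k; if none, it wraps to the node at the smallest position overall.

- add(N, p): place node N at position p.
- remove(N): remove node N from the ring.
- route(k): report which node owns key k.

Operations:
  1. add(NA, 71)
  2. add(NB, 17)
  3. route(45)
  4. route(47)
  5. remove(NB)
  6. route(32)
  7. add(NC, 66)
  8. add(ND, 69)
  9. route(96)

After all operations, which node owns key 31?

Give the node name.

Op 1: add NA@71 -> ring=[71:NA]
Op 2: add NB@17 -> ring=[17:NB,71:NA]
Op 3: route key 45: smallest pos >= 45 is 71 -> NA
Op 4: route key 47: smallest pos >= 47 is 71 -> NA
Op 5: remove NB -> ring=[71:NA]
Op 6: route key 32: smallest pos >= 32 is 71 -> NA
Op 7: add NC@66 -> ring=[66:NC,71:NA]
Op 8: add ND@69 -> ring=[66:NC,69:ND,71:NA]
Op 9: route key 96: none >= 96, wrap to smallest pos 66 -> NC
Final route key 31: smallest pos >= 31 is 66 -> NC

Answer: NC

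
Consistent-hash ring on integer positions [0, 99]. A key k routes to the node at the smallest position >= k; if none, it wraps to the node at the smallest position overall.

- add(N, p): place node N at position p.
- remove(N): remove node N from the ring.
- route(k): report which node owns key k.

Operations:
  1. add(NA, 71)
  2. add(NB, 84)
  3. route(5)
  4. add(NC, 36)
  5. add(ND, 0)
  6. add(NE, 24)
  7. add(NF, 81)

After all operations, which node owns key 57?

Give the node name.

Answer: NA

Derivation:
Op 1: add NA@71 -> ring=[71:NA]
Op 2: add NB@84 -> ring=[71:NA,84:NB]
Op 3: route key 5: smallest pos >= 5 is 71 -> NA
Op 4: add NC@36 -> ring=[36:NC,71:NA,84:NB]
Op 5: add ND@0 -> ring=[0:ND,36:NC,71:NA,84:NB]
Op 6: add NE@24 -> ring=[0:ND,24:NE,36:NC,71:NA,84:NB]
Op 7: add NF@81 -> ring=[0:ND,24:NE,36:NC,71:NA,81:NF,84:NB]
Final route key 57: smallest pos >= 57 is 71 -> NA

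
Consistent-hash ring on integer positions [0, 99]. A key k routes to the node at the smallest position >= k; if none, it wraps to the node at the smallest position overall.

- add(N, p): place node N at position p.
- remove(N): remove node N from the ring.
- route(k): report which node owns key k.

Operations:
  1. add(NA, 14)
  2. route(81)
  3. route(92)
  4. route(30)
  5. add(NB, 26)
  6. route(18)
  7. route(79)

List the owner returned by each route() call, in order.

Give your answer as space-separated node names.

Op 1: add NA@14 -> ring=[14:NA]
Op 2: route key 81: none >= 81, wrap to smallest pos 14 -> NA
Op 3: route key 92: none >= 92, wrap to smallest pos 14 -> NA
Op 4: route key 30: none >= 30, wrap to smallest pos 14 -> NA
Op 5: add NB@26 -> ring=[14:NA,26:NB]
Op 6: route key 18: smallest pos >= 18 is 26 -> NB
Op 7: route key 79: none >= 79, wrap to smallest pos 14 -> NA

Answer: NA NA NA NB NA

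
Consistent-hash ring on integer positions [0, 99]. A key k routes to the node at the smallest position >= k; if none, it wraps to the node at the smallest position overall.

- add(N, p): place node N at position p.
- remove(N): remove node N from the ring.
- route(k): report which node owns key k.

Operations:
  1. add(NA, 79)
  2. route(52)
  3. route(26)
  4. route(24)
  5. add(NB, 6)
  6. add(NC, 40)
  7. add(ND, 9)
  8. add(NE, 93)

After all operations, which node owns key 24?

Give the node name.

Answer: NC

Derivation:
Op 1: add NA@79 -> ring=[79:NA]
Op 2: route key 52: smallest pos >= 52 is 79 -> NA
Op 3: route key 26: smallest pos >= 26 is 79 -> NA
Op 4: route key 24: smallest pos >= 24 is 79 -> NA
Op 5: add NB@6 -> ring=[6:NB,79:NA]
Op 6: add NC@40 -> ring=[6:NB,40:NC,79:NA]
Op 7: add ND@9 -> ring=[6:NB,9:ND,40:NC,79:NA]
Op 8: add NE@93 -> ring=[6:NB,9:ND,40:NC,79:NA,93:NE]
Final route key 24: smallest pos >= 24 is 40 -> NC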